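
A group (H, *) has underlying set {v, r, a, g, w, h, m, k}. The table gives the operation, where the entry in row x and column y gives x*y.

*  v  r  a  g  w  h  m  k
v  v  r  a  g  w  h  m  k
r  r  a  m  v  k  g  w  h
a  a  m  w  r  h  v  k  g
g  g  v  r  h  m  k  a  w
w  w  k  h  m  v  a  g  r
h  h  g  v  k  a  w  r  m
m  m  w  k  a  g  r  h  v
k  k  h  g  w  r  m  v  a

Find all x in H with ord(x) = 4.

Identity is v. Compute the order of each non-identity element by repeated multiplication:
  r: r → a → m → w → k → h → g → v  (order 8)
  a: a → w → h → v  (order 4)
  g: g → h → k → w → m → a → r → v  (order 8)
  w: w → v  (order 2)
  h: h → w → a → v  (order 4)
  m: m → h → r → w → g → a → k → v  (order 8)
  k: k → a → g → w → r → h → m → v  (order 8)
Elements of order 4: {a, h}.

{a, h}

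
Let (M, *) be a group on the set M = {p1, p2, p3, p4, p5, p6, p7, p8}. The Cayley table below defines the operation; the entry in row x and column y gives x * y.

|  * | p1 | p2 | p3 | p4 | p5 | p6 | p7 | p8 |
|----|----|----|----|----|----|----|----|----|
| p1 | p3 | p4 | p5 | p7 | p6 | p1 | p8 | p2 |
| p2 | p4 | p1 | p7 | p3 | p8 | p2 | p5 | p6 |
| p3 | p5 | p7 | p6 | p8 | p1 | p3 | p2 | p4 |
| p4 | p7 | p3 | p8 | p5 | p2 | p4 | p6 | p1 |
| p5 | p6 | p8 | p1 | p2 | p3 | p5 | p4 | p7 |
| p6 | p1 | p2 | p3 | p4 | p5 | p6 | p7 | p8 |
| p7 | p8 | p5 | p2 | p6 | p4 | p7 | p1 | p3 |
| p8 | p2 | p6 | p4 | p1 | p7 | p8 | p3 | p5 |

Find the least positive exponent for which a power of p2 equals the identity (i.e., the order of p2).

8

The identity element is p6 (its row matches the header).
p2^1 = p2
p2^2 = p2 * p2 = p1
p2^3 = p1 * p2 = p4
p2^4 = p4 * p2 = p3
p2^5 = p3 * p2 = p7
p2^6 = p7 * p2 = p5
p2^7 = p5 * p2 = p8
p2^8 = p8 * p2 = p6
The first power of p2 equal to the identity is p2^8, so ord(p2) = 8.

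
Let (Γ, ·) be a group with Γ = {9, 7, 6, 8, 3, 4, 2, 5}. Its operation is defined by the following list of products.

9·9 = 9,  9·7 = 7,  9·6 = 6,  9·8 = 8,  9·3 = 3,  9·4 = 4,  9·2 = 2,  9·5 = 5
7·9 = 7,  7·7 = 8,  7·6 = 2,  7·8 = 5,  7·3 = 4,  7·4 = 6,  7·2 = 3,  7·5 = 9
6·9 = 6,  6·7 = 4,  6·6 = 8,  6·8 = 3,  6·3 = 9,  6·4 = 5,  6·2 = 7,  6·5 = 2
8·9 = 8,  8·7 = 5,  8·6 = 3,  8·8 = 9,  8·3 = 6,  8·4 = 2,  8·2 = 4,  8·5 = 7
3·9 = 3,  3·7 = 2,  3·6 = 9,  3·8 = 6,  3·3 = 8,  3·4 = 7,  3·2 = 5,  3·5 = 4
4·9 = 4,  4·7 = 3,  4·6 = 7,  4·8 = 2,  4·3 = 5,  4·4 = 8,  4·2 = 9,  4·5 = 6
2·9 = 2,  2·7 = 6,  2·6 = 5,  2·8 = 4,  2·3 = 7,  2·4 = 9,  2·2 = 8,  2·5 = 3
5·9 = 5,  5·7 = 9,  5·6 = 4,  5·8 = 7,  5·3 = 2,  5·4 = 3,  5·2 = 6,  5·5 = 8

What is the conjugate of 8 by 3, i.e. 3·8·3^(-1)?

The identity is 9. In row 3, the entry 9 sits in column 6, so 3^(-1) = 6.
3·8 = 6
6·6 = 8

8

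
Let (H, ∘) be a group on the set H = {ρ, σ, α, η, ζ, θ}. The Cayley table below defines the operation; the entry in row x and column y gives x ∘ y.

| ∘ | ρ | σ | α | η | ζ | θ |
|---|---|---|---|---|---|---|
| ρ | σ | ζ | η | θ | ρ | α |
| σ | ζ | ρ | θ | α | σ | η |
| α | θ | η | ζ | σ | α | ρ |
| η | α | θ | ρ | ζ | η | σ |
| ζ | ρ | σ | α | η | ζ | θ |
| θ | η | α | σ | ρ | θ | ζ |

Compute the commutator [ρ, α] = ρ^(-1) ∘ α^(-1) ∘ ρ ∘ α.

Identity is ζ; from the table ρ^(-1) = σ and α^(-1) = α.
σ ∘ α = θ
θ ∘ ρ = η
η ∘ α = ρ

ρ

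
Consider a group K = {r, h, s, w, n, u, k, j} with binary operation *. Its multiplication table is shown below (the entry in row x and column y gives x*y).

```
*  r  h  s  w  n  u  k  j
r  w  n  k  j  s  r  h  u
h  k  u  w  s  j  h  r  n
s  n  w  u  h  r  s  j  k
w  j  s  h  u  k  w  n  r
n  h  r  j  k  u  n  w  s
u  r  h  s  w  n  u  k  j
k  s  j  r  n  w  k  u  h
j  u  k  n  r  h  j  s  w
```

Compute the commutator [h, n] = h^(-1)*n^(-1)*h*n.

Identity is u; from the table h^(-1) = h and n^(-1) = n.
h*n = j
j*h = k
k*n = w
(Structurally, K here is isomorphic to the dihedral group D_4.)

w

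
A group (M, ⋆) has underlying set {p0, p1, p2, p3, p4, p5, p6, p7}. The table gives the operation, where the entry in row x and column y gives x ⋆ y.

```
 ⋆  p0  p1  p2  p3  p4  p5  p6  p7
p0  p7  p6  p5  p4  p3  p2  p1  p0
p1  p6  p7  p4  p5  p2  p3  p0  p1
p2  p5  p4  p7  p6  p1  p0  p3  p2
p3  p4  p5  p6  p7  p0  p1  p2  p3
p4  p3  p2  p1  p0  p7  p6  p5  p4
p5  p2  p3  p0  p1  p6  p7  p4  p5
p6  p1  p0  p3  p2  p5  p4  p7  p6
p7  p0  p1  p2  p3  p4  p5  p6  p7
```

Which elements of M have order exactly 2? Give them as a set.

{p0, p1, p2, p3, p4, p5, p6}

Identity is p7. Compute the order of each non-identity element by repeated multiplication:
  p0: p0 → p7  (order 2)
  p1: p1 → p7  (order 2)
  p2: p2 → p7  (order 2)
  p3: p3 → p7  (order 2)
  p4: p4 → p7  (order 2)
  p5: p5 → p7  (order 2)
  p6: p6 → p7  (order 2)
Elements of order 2: {p0, p1, p2, p3, p4, p5, p6}.
(Structurally, M here is isomorphic to the elementary abelian group (Z_2)^3.)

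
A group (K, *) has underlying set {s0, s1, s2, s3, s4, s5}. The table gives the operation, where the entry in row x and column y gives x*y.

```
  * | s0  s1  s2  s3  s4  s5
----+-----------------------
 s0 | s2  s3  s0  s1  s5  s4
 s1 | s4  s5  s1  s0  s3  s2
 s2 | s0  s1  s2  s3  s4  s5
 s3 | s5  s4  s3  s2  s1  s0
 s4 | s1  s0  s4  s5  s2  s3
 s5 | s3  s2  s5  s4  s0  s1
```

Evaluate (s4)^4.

s4^1 = s4
s4^2 = s4*s4 = s2
s4^3 = s2*s4 = s4
s4^4 = s4*s4 = s2

s2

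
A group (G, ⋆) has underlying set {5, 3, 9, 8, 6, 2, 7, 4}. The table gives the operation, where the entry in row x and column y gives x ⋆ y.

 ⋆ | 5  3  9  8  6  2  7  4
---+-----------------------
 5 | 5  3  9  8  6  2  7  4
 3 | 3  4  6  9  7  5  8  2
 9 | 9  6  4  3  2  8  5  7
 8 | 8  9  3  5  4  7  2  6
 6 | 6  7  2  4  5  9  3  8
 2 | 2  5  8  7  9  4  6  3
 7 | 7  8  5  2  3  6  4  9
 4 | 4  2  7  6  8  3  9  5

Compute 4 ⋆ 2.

Read row 4, column 2: 4 ⋆ 2 = 3.
(Structurally, G here is isomorphic to Z_2 x Z_4.)

3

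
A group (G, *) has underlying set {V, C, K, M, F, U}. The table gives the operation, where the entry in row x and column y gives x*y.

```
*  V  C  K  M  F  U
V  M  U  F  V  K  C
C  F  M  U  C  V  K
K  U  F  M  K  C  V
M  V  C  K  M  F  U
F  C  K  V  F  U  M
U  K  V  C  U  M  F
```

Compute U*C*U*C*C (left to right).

C

U*C = V
V*U = C
C*C = M
M*C = C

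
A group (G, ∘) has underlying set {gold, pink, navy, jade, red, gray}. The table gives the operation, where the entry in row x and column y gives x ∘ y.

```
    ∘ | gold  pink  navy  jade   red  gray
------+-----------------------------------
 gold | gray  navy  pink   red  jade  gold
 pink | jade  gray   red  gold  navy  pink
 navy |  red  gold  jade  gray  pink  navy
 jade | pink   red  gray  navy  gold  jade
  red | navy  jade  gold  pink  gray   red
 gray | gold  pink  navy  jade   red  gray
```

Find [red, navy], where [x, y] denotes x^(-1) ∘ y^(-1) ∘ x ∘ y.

jade

Identity is gray; from the table red^(-1) = red and navy^(-1) = jade.
red ∘ jade = pink
pink ∘ red = navy
navy ∘ navy = jade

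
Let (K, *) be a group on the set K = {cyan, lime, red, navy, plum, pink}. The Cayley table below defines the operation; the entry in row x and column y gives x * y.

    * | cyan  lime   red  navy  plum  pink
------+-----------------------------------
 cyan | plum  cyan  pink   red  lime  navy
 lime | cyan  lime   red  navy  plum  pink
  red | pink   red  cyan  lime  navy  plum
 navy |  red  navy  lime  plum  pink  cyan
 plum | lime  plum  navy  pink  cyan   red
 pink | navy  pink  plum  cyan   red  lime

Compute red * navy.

Read row red, column navy: red * navy = lime.

lime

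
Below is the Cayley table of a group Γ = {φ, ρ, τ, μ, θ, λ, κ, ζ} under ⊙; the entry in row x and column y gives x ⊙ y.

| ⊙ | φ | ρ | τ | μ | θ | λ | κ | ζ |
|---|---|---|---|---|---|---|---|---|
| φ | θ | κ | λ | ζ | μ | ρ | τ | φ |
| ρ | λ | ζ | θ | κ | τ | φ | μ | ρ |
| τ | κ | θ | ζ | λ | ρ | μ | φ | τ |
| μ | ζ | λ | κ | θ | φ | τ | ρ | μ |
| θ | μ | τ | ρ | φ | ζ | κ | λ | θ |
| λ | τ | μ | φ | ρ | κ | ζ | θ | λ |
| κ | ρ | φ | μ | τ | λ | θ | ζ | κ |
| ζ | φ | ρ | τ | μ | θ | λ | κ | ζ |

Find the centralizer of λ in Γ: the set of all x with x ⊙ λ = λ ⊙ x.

{ζ, θ, κ, λ}

Compare row λ with column λ entry by entry.
θ ⊙ λ = κ = λ ⊙ θ, so θ commutes with λ.
τ ⊙ λ = μ but λ ⊙ τ = φ, so τ does not.
Collecting the elements that commute with λ: C(λ) = {ζ, θ, κ, λ}.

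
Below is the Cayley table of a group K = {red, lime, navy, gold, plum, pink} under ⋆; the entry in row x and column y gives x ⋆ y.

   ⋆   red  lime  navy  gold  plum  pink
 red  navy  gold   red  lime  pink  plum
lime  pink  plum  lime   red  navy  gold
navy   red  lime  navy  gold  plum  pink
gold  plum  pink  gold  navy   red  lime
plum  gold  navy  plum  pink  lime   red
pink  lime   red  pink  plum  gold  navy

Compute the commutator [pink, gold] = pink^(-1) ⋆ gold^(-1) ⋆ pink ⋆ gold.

lime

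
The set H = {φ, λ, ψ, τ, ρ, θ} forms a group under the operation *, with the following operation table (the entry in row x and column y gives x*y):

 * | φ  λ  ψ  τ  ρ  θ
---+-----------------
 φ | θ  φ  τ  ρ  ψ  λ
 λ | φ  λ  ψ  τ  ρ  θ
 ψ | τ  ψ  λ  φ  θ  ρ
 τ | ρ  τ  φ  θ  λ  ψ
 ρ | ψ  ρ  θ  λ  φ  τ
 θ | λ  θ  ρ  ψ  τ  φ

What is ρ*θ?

Read row ρ, column θ: ρ*θ = τ.
(Structurally, H here is isomorphic to the cyclic group Z_6.)

τ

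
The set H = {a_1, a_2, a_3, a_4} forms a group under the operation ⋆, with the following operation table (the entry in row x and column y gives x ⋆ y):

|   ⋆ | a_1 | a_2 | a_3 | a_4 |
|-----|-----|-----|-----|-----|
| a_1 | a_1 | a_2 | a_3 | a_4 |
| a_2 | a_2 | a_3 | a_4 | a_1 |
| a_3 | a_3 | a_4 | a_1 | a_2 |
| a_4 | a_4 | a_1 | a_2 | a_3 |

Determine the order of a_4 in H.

The identity element is a_1 (its row matches the header).
a_4^1 = a_4
a_4^2 = a_4 ⋆ a_4 = a_3
a_4^3 = a_3 ⋆ a_4 = a_2
a_4^4 = a_2 ⋆ a_4 = a_1
The first power of a_4 equal to the identity is a_4^4, so ord(a_4) = 4.

4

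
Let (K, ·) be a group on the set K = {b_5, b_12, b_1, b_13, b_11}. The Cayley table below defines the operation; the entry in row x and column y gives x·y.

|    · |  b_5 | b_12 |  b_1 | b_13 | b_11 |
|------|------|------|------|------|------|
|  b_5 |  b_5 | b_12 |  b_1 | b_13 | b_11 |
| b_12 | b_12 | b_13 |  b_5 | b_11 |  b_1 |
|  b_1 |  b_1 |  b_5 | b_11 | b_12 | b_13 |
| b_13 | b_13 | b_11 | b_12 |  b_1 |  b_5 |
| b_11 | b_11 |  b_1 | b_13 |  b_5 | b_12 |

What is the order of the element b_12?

The identity element is b_5 (its row matches the header).
b_12^1 = b_12
b_12^2 = b_12·b_12 = b_13
b_12^3 = b_13·b_12 = b_11
b_12^4 = b_11·b_12 = b_1
b_12^5 = b_1·b_12 = b_5
The first power of b_12 equal to the identity is b_12^5, so ord(b_12) = 5.

5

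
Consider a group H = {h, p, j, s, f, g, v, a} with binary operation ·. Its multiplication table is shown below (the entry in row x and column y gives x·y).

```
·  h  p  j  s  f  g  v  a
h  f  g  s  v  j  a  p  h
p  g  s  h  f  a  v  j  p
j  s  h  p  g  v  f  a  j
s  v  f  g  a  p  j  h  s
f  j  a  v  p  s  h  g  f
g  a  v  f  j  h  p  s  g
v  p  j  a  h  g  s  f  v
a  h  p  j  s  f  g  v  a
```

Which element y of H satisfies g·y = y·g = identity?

First locate the identity: row a matches the header, so a is the identity.
Scan row g for a: g·h = a. Hence g^(-1) = h.

h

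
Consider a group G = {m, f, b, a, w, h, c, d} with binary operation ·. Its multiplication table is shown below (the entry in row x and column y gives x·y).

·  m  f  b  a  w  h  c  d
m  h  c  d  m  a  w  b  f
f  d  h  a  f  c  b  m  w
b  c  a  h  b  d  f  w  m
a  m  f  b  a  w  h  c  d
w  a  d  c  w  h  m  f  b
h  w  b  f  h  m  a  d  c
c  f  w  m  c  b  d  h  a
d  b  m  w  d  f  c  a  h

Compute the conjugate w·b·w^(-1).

The identity is a. In row w, the entry a sits in column m, so w^(-1) = m.
w·b = c
c·m = f

f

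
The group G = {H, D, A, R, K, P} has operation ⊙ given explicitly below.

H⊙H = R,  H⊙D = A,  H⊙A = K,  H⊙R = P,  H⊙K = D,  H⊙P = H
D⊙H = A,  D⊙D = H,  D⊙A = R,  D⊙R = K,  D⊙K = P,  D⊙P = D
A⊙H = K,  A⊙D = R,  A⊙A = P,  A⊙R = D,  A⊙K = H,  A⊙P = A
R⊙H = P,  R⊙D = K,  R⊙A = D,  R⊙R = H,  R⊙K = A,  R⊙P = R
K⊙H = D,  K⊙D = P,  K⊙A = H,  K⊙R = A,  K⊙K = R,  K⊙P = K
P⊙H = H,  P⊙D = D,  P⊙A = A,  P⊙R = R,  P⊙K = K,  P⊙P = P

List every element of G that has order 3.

Identity is P. Compute the order of each non-identity element by repeated multiplication:
  H: H → R → P  (order 3)
  D: D → H → A → R → K → P  (order 6)
  A: A → P  (order 2)
  R: R → H → P  (order 3)
  K: K → R → A → H → D → P  (order 6)
Elements of order 3: {H, R}.

{H, R}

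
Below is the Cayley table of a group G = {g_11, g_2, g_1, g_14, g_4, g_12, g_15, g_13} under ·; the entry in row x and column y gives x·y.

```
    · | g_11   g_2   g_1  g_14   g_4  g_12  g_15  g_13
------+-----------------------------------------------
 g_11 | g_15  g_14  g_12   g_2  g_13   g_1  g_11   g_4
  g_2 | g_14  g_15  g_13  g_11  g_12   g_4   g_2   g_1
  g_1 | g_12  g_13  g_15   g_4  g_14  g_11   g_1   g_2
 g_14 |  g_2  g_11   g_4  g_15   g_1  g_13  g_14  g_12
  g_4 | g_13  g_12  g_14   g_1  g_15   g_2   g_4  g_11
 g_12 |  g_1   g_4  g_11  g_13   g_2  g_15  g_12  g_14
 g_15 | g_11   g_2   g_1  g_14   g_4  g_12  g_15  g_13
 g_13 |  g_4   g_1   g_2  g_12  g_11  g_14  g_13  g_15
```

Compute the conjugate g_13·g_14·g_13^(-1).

g_14

The identity is g_15. In row g_13, the entry g_15 sits in column g_13, so g_13^(-1) = g_13.
g_13·g_14 = g_12
g_12·g_13 = g_14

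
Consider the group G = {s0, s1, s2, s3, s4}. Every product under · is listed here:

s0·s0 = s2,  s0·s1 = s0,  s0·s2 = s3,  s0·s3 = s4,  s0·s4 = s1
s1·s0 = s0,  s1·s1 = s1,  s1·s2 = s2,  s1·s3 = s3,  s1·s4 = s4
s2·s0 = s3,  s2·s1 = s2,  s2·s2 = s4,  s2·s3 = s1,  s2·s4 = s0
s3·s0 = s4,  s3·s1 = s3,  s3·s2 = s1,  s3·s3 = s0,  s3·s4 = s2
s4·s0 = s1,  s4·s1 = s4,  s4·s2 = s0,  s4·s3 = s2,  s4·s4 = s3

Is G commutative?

Check whether the table is symmetric across its main diagonal.
Every entry (row x, col y) equals the entry (row y, col x), so G is abelian.
(In fact G ≅ the cyclic group Z_5.)

Yes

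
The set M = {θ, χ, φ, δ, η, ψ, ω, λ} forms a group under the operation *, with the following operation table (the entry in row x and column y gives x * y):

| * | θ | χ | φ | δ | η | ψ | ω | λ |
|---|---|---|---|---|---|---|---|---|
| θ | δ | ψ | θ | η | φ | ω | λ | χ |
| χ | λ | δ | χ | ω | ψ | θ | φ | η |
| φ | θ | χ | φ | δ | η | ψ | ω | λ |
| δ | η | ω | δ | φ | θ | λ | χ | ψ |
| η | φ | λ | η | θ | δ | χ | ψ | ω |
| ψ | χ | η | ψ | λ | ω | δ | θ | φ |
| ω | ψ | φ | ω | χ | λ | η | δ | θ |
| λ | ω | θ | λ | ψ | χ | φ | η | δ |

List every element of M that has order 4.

Identity is φ. Compute the order of each non-identity element by repeated multiplication:
  θ: θ → δ → η → φ  (order 4)
  χ: χ → δ → ω → φ  (order 4)
  δ: δ → φ  (order 2)
  η: η → δ → θ → φ  (order 4)
  ψ: ψ → δ → λ → φ  (order 4)
  ω: ω → δ → χ → φ  (order 4)
  λ: λ → δ → ψ → φ  (order 4)
Elements of order 4: {η, θ, λ, χ, ψ, ω}.

{η, θ, λ, χ, ψ, ω}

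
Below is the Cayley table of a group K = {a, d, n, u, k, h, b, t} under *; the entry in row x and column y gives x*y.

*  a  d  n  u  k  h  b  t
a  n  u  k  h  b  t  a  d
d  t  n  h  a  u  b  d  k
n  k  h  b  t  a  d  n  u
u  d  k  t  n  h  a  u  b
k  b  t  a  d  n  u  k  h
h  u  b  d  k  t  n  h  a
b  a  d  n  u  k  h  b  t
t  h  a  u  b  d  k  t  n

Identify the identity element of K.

b

The identity e satisfies e*x = x for all x, so its row in the table reproduces the column headers.
Row b reads: a, d, n, u, k, h, b, t — exactly the header order. So b is the identity.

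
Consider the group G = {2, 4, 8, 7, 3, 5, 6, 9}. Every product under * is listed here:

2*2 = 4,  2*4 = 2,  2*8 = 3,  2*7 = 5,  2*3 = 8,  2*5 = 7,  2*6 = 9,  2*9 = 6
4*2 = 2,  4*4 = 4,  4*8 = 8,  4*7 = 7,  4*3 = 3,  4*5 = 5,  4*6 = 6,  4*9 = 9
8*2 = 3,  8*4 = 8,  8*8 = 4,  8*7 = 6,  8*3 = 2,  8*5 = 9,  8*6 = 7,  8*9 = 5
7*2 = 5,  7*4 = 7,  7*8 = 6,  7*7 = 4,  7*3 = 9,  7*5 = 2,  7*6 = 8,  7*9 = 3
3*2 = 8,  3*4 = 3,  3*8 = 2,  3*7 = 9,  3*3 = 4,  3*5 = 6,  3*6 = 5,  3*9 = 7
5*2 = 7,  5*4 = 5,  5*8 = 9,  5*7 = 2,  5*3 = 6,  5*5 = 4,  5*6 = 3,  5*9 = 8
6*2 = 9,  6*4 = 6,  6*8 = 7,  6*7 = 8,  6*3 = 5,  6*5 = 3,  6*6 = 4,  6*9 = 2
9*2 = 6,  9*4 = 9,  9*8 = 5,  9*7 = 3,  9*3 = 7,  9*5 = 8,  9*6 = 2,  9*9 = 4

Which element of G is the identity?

The identity e satisfies e * x = x for all x, so its row in the table reproduces the column headers.
Row 4 reads: 2, 4, 8, 7, 3, 5, 6, 9 — exactly the header order. So 4 is the identity.
(Structurally, G here is isomorphic to the elementary abelian group (Z_2)^3.)

4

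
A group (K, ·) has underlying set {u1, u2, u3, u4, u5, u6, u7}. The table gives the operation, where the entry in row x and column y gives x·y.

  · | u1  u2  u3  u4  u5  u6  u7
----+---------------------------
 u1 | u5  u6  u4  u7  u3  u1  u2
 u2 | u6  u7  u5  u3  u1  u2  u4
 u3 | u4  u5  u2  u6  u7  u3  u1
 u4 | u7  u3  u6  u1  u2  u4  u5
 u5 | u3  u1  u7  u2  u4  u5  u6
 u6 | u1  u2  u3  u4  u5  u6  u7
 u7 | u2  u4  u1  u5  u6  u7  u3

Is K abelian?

Check whether the table is symmetric across its main diagonal.
Every entry (row x, col y) equals the entry (row y, col x), so K is abelian.
(In fact K ≅ the cyclic group Z_7.)

Yes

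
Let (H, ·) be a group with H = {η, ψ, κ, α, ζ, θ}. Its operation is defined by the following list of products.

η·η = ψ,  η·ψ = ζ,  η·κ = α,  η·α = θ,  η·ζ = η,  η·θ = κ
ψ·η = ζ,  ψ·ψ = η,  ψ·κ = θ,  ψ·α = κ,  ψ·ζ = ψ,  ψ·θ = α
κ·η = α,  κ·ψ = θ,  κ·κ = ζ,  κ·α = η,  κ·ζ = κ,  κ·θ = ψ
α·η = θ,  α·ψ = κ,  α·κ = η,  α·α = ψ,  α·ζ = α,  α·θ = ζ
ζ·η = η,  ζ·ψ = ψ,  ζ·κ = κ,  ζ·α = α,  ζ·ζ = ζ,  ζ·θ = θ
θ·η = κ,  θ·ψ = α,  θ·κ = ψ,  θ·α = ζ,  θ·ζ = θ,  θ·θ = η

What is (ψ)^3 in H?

ψ^1 = ψ
ψ^2 = ψ·ψ = η
ψ^3 = η·ψ = ζ

ζ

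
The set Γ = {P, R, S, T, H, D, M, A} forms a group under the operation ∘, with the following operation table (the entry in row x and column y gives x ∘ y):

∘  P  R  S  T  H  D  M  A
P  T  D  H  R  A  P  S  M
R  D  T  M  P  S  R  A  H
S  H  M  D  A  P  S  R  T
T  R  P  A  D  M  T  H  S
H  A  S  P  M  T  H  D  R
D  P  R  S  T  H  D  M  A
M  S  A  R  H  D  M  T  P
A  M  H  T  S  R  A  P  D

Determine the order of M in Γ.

4

The identity element is D (its row matches the header).
M^1 = M
M^2 = M ∘ M = T
M^3 = T ∘ M = H
M^4 = H ∘ M = D
The first power of M equal to the identity is M^4, so ord(M) = 4.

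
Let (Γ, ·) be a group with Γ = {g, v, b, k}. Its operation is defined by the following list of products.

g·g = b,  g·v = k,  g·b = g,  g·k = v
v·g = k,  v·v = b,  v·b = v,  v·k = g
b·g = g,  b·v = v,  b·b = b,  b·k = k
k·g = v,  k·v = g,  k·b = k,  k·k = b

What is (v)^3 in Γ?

v^1 = v
v^2 = v·v = b
v^3 = b·v = v

v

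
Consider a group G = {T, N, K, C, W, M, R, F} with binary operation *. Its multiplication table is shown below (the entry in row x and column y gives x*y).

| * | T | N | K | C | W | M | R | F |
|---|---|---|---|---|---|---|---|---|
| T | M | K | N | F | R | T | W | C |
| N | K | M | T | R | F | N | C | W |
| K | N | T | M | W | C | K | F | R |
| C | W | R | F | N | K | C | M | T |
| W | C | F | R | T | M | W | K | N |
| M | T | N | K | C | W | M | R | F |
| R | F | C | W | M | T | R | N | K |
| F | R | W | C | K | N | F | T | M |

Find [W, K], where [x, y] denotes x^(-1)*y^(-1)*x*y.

N

Identity is M; from the table W^(-1) = W and K^(-1) = K.
W*K = R
R*W = T
T*K = N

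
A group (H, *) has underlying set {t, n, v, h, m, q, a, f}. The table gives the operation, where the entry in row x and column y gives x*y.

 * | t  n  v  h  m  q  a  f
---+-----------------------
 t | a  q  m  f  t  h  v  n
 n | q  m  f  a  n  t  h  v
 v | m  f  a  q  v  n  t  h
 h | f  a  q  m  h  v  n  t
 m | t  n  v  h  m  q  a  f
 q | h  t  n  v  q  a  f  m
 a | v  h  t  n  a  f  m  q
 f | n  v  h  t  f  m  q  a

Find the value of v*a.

t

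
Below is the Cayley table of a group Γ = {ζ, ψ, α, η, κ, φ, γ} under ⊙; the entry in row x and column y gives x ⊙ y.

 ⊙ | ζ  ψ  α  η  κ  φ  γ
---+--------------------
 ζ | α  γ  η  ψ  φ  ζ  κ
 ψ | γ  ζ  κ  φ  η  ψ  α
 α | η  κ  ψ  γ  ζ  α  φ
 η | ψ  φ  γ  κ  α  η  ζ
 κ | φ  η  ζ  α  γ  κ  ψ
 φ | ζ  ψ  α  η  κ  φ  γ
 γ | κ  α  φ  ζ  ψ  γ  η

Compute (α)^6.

α^1 = α
α^2 = α ⊙ α = ψ
α^3 = ψ ⊙ α = κ
α^4 = κ ⊙ α = ζ
α^5 = ζ ⊙ α = η
α^6 = η ⊙ α = γ

γ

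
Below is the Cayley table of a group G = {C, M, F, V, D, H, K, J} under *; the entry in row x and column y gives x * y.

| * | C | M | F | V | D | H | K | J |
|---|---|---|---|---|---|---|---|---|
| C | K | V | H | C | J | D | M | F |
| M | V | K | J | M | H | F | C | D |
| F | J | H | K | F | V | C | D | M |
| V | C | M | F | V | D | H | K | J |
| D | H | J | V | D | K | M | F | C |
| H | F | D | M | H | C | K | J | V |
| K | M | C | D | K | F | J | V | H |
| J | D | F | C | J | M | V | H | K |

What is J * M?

Read row J, column M: J * M = F.
(Structurally, G here is isomorphic to the quaternion group Q_8.)

F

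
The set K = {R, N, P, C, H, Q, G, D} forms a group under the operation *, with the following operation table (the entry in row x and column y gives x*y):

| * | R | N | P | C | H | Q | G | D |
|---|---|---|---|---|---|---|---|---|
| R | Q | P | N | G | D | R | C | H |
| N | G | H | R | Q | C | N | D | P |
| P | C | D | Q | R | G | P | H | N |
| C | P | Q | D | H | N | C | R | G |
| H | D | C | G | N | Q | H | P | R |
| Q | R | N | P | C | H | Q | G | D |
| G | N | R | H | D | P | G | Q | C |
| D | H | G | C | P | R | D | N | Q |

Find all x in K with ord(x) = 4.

Identity is Q. Compute the order of each non-identity element by repeated multiplication:
  R: R → Q  (order 2)
  N: N → H → C → Q  (order 4)
  P: P → Q  (order 2)
  C: C → H → N → Q  (order 4)
  H: H → Q  (order 2)
  G: G → Q  (order 2)
  D: D → Q  (order 2)
Elements of order 4: {C, N}.

{C, N}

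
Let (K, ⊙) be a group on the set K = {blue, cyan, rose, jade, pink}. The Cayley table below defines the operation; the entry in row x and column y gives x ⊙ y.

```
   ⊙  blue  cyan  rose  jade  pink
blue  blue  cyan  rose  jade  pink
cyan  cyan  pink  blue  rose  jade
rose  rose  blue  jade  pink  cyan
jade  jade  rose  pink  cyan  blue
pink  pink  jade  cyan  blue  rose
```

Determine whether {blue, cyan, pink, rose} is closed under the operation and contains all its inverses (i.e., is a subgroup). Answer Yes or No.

cyan ⊙ pink = jade, which is not in {blue, cyan, pink, rose}.
The subset is not closed under ⊙, so it is not a subgroup.
(Structurally, K here is isomorphic to the cyclic group Z_5.)

No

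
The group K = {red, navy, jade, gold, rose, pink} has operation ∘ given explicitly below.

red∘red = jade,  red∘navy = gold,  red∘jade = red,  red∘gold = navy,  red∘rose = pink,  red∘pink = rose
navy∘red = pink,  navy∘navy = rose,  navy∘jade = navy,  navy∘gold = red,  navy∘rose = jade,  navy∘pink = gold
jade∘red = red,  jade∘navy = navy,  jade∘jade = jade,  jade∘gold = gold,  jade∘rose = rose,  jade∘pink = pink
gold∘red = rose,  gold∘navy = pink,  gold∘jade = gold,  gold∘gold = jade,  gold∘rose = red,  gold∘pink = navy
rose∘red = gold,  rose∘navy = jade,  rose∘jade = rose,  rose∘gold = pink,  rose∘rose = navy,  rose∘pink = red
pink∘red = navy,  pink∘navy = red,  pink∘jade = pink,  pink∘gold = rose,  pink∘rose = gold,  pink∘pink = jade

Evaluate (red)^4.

red^1 = red
red^2 = red ∘ red = jade
red^3 = jade ∘ red = red
red^4 = red ∘ red = jade
(Structurally, K here is isomorphic to the symmetric group S_3.)

jade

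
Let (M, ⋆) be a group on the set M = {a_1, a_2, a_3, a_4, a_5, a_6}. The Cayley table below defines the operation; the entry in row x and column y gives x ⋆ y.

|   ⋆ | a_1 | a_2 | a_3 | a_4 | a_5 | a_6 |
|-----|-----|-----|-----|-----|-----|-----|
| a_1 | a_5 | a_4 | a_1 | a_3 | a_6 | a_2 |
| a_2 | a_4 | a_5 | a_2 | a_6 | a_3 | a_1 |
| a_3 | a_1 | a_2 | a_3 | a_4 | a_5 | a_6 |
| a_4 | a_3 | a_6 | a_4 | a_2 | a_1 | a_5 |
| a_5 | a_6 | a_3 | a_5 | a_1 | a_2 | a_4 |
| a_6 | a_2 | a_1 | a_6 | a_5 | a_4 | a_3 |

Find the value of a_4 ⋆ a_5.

a_1

Read row a_4, column a_5: a_4 ⋆ a_5 = a_1.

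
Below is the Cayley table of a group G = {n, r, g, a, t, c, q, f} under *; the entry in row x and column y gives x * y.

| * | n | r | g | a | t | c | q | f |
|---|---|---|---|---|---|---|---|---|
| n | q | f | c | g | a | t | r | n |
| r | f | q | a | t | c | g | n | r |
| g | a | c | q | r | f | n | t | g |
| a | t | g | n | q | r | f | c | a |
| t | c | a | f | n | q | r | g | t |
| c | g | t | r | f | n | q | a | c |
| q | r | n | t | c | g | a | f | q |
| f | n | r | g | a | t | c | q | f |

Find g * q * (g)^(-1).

The identity is f. In row g, the entry f sits in column t, so g^(-1) = t.
g * q = t
t * t = q

q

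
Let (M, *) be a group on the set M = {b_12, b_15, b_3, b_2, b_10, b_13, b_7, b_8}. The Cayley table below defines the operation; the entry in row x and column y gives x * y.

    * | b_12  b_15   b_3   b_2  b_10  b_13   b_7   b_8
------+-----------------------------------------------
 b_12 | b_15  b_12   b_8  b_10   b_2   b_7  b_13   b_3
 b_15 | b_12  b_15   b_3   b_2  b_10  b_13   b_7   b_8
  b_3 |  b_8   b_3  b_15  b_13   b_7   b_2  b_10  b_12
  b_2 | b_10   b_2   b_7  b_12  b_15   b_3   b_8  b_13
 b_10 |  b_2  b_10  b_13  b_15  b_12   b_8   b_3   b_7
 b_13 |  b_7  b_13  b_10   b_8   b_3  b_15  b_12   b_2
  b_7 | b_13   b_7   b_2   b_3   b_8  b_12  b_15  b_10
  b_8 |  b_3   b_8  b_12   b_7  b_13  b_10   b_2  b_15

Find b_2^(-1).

b_10

First locate the identity: row b_15 matches the header, so b_15 is the identity.
Scan row b_2 for b_15: b_2 * b_10 = b_15. Hence b_2^(-1) = b_10.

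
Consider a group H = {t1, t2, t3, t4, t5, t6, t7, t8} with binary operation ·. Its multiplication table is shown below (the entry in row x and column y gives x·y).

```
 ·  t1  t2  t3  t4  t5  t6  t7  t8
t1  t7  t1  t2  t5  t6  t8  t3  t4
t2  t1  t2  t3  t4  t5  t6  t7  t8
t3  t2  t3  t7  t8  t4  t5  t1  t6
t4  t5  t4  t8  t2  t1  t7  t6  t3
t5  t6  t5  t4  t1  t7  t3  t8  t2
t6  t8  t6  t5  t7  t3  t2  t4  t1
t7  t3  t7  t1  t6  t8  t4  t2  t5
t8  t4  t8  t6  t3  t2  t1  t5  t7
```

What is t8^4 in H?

t8^1 = t8
t8^2 = t8·t8 = t7
t8^3 = t7·t8 = t5
t8^4 = t5·t8 = t2

t2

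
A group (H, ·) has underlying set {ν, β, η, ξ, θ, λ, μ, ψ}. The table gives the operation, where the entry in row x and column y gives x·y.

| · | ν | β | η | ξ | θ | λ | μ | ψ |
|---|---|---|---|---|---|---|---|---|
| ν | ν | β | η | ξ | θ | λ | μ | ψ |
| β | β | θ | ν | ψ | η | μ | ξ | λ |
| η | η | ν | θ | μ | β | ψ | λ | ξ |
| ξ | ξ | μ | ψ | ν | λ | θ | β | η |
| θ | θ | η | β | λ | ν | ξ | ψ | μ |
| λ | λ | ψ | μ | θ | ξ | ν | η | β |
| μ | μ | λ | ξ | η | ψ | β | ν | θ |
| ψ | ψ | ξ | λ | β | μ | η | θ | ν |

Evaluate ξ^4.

ν

ξ^1 = ξ
ξ^2 = ξ·ξ = ν
ξ^3 = ν·ξ = ξ
ξ^4 = ξ·ξ = ν
(Structurally, H here is isomorphic to the dihedral group D_4.)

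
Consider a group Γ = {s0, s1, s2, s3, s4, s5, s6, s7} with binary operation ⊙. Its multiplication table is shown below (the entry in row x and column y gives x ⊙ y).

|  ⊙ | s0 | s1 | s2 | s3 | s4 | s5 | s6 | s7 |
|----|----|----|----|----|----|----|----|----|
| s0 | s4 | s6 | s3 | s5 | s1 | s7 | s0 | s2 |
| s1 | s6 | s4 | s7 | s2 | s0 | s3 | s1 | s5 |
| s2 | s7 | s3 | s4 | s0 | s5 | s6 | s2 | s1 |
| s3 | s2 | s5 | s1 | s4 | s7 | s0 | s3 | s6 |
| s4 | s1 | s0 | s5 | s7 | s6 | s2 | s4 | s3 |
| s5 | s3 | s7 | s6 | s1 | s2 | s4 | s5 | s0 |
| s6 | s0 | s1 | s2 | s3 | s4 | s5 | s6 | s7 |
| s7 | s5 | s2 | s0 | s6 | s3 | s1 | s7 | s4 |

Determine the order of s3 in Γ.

The identity element is s6 (its row matches the header).
s3^1 = s3
s3^2 = s3 ⊙ s3 = s4
s3^3 = s4 ⊙ s3 = s7
s3^4 = s7 ⊙ s3 = s6
The first power of s3 equal to the identity is s3^4, so ord(s3) = 4.

4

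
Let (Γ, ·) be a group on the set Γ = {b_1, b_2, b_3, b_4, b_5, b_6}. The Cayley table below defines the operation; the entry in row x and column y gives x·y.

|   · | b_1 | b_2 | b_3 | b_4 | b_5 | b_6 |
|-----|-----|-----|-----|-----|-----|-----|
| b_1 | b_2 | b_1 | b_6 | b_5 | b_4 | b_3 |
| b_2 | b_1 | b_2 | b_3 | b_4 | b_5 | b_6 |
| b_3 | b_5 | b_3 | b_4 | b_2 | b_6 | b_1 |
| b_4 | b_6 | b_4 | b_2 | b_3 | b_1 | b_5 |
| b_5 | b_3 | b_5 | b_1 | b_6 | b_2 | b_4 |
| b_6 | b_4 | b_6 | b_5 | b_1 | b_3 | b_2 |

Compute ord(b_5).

The identity element is b_2 (its row matches the header).
b_5^1 = b_5
b_5^2 = b_5·b_5 = b_2
The first power of b_5 equal to the identity is b_5^2, so ord(b_5) = 2.

2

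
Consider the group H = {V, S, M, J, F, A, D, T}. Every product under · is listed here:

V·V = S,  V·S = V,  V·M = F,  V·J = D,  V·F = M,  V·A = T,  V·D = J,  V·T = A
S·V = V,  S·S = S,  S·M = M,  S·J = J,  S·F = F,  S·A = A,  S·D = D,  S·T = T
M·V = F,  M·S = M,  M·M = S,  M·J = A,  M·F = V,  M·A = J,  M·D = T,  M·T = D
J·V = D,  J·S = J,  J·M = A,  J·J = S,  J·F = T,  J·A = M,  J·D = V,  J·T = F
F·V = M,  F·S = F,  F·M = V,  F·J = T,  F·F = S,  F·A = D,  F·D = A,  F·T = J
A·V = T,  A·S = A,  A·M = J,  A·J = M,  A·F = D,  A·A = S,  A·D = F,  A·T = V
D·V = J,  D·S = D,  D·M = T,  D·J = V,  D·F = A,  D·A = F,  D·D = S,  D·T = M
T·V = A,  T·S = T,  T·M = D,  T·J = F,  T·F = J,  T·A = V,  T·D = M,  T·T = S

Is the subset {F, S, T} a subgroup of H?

F·T = J, which is not in {F, S, T}.
The subset is not closed under ·, so it is not a subgroup.

No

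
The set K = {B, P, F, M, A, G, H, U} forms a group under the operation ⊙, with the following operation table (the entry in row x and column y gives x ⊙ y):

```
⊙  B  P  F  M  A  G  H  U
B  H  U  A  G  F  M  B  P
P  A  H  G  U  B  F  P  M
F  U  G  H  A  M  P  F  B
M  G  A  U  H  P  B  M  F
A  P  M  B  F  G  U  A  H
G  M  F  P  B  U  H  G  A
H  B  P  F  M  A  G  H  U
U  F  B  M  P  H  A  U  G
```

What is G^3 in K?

G

G^1 = G
G^2 = G ⊙ G = H
G^3 = H ⊙ G = G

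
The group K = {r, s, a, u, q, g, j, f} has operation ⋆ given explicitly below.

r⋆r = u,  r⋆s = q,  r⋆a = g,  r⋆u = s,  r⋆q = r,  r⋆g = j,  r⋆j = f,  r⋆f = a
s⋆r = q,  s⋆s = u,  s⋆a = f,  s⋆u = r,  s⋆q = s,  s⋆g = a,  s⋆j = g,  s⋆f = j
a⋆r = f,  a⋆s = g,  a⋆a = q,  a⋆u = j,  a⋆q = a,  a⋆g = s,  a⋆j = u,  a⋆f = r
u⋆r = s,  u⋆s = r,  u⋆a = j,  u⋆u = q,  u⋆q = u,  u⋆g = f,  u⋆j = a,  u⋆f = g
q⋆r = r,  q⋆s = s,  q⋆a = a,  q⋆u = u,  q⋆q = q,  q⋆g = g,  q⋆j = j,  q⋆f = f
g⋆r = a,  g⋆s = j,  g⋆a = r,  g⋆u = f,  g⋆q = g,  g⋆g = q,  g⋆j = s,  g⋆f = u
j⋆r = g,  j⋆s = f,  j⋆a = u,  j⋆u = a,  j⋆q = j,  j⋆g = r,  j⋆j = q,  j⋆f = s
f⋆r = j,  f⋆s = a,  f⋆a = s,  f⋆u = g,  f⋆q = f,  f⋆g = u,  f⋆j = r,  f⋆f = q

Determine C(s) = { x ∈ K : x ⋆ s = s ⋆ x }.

{q, r, s, u}

Compare row s with column s entry by entry.
u ⋆ s = r = s ⋆ u, so u commutes with s.
a ⋆ s = g but s ⋆ a = f, so a does not.
Collecting the elements that commute with s: C(s) = {q, r, s, u}.
(Structurally, K here is isomorphic to the dihedral group D_4.)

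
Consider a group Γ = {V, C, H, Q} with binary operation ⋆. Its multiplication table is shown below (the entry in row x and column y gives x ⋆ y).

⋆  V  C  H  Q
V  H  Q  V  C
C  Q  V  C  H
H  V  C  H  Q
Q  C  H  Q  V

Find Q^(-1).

First locate the identity: row H matches the header, so H is the identity.
Scan row Q for H: Q ⋆ C = H. Hence Q^(-1) = C.

C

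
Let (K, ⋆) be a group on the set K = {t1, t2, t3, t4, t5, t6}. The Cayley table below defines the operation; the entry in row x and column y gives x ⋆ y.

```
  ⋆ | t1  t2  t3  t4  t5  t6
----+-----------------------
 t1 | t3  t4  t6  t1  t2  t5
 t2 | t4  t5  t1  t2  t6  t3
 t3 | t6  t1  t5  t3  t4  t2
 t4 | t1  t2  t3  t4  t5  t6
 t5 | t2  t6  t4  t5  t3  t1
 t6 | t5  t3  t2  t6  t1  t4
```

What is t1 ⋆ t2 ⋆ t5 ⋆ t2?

t1 ⋆ t2 = t4
t4 ⋆ t5 = t5
t5 ⋆ t2 = t6
(Structurally, K here is isomorphic to the cyclic group Z_6.)

t6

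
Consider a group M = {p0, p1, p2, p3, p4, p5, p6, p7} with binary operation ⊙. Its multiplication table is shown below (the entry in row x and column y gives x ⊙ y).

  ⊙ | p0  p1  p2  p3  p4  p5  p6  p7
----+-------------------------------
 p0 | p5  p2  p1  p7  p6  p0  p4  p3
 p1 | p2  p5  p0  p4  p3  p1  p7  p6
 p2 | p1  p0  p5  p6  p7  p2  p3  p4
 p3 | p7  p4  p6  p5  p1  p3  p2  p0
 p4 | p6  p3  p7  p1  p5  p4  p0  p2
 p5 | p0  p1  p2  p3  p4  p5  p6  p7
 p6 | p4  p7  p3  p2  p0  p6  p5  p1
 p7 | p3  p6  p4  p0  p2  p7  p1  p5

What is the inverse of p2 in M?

p2

First locate the identity: row p5 matches the header, so p5 is the identity.
Scan row p2 for p5: p2 ⊙ p2 = p5. Hence p2^(-1) = p2.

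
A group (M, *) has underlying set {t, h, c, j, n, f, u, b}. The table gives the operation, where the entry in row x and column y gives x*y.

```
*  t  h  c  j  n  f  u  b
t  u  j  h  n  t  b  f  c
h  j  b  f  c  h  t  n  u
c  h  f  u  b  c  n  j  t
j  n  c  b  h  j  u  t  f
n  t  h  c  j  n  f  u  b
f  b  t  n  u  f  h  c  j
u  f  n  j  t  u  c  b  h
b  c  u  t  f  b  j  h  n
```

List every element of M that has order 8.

Identity is n. Compute the order of each non-identity element by repeated multiplication:
  t: t → u → f → b → c → h → j → n  (order 8)
  h: h → b → u → n  (order 4)
  c: c → u → j → b → t → h → f → n  (order 8)
  j: j → h → c → b → f → u → t → n  (order 8)
  f: f → h → t → b → j → u → c → n  (order 8)
  u: u → b → h → n  (order 4)
  b: b → n  (order 2)
Elements of order 8: {c, f, j, t}.

{c, f, j, t}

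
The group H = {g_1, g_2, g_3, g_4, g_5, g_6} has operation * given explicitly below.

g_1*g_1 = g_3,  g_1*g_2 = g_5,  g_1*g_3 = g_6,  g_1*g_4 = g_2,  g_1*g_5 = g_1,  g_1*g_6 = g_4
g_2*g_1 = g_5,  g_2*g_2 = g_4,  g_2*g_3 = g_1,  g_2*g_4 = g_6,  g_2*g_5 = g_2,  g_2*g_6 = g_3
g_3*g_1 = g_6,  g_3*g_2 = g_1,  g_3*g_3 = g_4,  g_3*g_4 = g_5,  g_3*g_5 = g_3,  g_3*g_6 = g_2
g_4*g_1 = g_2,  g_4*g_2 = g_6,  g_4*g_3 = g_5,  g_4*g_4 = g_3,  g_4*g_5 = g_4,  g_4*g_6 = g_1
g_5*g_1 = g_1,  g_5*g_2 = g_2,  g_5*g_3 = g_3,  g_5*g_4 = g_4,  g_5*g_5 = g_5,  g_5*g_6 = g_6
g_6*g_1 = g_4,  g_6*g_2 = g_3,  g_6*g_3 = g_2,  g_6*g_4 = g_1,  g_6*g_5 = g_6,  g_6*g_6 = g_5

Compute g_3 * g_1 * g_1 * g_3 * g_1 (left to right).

g_1

g_3 * g_1 = g_6
g_6 * g_1 = g_4
g_4 * g_3 = g_5
g_5 * g_1 = g_1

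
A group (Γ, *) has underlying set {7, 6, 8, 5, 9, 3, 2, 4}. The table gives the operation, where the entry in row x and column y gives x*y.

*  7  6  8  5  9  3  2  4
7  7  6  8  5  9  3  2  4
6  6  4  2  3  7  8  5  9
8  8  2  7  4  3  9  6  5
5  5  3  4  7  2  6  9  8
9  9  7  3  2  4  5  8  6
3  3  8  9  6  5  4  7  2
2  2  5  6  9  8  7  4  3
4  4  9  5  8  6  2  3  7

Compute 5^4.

5^1 = 5
5^2 = 5*5 = 7
5^3 = 7*5 = 5
5^4 = 5*5 = 7
(Structurally, Γ here is isomorphic to Z_2 x Z_4.)

7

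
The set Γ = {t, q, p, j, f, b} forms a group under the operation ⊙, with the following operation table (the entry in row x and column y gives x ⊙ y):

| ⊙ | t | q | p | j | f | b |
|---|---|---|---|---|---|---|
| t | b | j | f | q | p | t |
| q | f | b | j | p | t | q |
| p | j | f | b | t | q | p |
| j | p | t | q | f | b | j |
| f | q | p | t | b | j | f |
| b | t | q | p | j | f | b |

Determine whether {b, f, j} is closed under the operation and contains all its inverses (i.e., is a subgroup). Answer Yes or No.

{b, f, j} contains the identity b.
Checking products: every product of two elements of {b, f, j} (read from the table) lies in {b, f, j}, so the set is closed.
In a finite group, a nonempty closed subset is a subgroup. So {b, f, j} ≤ Γ.
(Structurally, Γ here is isomorphic to the symmetric group S_3.)

Yes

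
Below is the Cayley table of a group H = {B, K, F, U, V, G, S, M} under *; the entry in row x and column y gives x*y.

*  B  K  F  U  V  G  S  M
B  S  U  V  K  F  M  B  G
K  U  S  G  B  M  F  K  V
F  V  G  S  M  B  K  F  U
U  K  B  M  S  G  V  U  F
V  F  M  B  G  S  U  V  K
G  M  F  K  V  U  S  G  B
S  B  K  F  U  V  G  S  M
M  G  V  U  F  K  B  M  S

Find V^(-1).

First locate the identity: row S matches the header, so S is the identity.
Scan row V for S: V*V = S. Hence V^(-1) = V.

V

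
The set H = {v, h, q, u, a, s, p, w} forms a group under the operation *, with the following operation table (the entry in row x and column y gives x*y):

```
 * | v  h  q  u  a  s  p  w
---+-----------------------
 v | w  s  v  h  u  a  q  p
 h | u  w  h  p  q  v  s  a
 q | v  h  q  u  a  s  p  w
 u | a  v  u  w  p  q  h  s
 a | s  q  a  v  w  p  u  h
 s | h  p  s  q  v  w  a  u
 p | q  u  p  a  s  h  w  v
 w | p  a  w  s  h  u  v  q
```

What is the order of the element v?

4

The identity element is q (its row matches the header).
v^1 = v
v^2 = v*v = w
v^3 = w*v = p
v^4 = p*v = q
The first power of v equal to the identity is v^4, so ord(v) = 4.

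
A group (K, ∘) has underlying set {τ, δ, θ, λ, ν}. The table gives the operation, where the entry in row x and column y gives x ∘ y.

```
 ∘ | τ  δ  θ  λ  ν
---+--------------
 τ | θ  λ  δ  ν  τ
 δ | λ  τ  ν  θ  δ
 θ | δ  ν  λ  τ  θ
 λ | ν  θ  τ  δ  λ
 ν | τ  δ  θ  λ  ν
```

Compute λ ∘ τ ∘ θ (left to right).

λ ∘ τ = ν
ν ∘ θ = θ

θ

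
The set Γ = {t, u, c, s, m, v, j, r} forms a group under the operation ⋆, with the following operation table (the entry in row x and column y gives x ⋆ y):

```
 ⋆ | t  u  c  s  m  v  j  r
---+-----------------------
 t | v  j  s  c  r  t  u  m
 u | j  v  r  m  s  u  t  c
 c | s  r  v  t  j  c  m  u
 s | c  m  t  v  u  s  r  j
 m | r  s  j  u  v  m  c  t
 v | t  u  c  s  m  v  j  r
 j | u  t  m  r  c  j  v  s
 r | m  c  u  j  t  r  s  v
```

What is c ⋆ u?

r

Read row c, column u: c ⋆ u = r.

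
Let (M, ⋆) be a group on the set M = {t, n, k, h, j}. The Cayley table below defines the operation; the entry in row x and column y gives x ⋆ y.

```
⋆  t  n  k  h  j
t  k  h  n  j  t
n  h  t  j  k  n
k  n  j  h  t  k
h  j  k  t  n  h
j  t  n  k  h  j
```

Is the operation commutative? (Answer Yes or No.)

Yes

Check whether the table is symmetric across its main diagonal.
Every entry (row x, col y) equals the entry (row y, col x), so M is abelian.
(In fact M ≅ the cyclic group Z_5.)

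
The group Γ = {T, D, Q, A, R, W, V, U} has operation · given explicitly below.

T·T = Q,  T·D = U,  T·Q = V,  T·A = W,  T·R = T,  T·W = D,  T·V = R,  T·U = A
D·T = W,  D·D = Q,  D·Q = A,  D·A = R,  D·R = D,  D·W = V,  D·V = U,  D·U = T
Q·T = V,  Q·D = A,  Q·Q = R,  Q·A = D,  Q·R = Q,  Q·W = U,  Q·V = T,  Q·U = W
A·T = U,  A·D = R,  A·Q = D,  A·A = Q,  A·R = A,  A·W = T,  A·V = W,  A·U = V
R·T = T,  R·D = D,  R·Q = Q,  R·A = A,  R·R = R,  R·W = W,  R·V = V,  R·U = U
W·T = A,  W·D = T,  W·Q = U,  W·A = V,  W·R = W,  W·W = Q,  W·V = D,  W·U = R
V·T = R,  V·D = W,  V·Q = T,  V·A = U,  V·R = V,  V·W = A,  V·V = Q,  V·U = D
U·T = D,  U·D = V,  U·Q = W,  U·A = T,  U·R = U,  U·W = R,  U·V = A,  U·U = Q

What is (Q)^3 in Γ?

Q

Q^1 = Q
Q^2 = Q·Q = R
Q^3 = R·Q = Q
(Structurally, Γ here is isomorphic to the quaternion group Q_8.)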